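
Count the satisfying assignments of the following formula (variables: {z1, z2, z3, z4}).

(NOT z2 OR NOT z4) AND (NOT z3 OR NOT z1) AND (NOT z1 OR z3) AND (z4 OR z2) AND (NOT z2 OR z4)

There are 2^4 = 16 truth assignments over (z1, z2, z3, z4).
Check each against the 5 clauses (columns in the order z1, z2, z3, z4):
  F F F F  ✗ fails (z4 OR z2)
  F F F T  ✓ satisfies all
  F F T F  ✗ fails (z4 OR z2)
  F F T T  ✓ satisfies all
  F T F F  ✗ fails (NOT z2 OR z4)
  F T F T  ✗ fails (NOT z2 OR NOT z4)
  F T T F  ✗ fails (NOT z2 OR z4)
  F T T T  ✗ fails (NOT z2 OR NOT z4)
  T F F F  ✗ fails (NOT z1 OR z3)
  T F F T  ✗ fails (NOT z1 OR z3)
  T F T F  ✗ fails (NOT z3 OR NOT z1)
  T F T T  ✗ fails (NOT z3 OR NOT z1)
  T T F F  ✗ fails (NOT z1 OR z3)
  T T F T  ✗ fails (NOT z2 OR NOT z4)
  T T T F  ✗ fails (NOT z3 OR NOT z1)
  T T T T  ✗ fails (NOT z2 OR NOT z4)
2 of the 16 rows are models.

2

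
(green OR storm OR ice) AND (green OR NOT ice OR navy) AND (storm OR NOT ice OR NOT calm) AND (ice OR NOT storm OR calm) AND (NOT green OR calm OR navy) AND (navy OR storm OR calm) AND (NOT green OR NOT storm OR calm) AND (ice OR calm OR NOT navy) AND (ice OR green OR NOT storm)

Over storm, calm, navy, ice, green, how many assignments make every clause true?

10

There are 2^5 = 32 truth assignments over (storm, calm, navy, ice, green).
Split on green. With green = true, the clauses containing green are satisfied and NOT green drops from the rest; 7 of the 2^4 = 16 assignments to the other variables satisfy what remains.
With green = false, by the same count on the reduced clause set, 3 assignments work.
(One model: storm=F, calm=F, navy=T, ice=T, green=F.)
Total: 7 + 3 = 10.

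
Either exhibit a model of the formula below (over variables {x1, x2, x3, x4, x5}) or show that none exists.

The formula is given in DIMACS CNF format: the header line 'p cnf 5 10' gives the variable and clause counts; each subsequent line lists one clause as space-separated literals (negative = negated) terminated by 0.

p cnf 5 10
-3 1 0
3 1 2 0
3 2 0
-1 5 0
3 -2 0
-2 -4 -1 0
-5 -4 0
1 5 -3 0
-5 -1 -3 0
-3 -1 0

Case x3 = False:
The clause (x2) is unit, so x2 = True.
Now (¬x2) is unsatisfied and unit — conflict.
So x3 must be the other value — set x3 = True.
The clause (x1) is unit, so x1 = True.
Now (¬x1) is unsatisfied and unit — conflict.
Either choice for x3 ends in contradiction.

UNSATISFIABLE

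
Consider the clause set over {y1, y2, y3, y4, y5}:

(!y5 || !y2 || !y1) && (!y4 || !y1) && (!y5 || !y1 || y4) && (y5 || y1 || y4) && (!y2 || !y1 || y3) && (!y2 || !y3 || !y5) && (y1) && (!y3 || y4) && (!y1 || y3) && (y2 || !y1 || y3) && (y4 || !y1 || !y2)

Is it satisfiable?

Unit clause (y1) forces y1 = true.
Unit clause (!y4) forces y4 = false.
Unit clause (!y5) forces y5 = false.
Unit clause (!y3) forces y3 = false.
That conflicts with the unit clause (y3).
No assignment satisfies every clause.

No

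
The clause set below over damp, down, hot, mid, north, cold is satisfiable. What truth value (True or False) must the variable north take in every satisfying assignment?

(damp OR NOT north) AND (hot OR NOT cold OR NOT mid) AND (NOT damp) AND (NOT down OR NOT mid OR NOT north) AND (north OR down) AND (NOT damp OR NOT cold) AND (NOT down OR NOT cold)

False

Suppose north = true.
Unit clause (damp) forces damp = true.
That conflicts with the unit clause (NOT damp).
So every satisfying assignment has north = False.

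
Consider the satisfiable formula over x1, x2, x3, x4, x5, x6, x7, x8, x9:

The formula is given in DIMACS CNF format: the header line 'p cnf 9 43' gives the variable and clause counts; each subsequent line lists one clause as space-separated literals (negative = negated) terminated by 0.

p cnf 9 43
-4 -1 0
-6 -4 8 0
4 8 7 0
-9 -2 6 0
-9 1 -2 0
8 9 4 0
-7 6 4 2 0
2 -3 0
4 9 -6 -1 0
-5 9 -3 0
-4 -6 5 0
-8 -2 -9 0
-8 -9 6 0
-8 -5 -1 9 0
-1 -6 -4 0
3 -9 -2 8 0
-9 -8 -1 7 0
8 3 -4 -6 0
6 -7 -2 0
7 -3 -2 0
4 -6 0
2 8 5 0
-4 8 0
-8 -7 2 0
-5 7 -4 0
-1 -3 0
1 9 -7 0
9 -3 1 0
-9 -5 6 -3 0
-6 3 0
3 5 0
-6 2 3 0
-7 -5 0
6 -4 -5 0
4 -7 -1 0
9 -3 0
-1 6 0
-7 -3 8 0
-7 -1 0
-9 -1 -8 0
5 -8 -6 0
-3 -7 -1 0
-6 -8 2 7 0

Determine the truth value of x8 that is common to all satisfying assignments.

True

Suppose x8 = False.
The clause (¬x4) is unit, so x4 = False.
The clause (x7) is unit, so x7 = True.
The clause (x9) is unit, so x9 = True.
The clause (¬x6) is unit, so x6 = False.
The clause (¬x2) is unit, so x2 = False.
Now (x2) is unsatisfied and unit — conflict.
So every satisfying assignment has x8 = True.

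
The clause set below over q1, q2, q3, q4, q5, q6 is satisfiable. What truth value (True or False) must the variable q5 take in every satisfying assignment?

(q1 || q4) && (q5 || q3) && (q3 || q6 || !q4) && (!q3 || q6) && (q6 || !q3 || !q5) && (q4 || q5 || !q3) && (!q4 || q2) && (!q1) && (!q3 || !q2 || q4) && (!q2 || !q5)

Suppose q5 = true.
Unit clause (!q1) forces q1 = false.
Unit clause (q4) forces q4 = true.
Unit clause (q2) forces q2 = true.
That conflicts with the unit clause (!q2).
So every satisfying assignment has q5 = False.

False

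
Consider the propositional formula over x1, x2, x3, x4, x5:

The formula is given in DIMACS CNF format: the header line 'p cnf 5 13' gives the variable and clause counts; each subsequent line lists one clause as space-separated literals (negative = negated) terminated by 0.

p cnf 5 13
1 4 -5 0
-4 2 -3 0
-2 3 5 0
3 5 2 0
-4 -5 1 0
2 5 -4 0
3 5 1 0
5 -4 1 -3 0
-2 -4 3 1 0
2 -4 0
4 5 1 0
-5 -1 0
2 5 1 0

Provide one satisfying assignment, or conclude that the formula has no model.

x1=True; x2=True; x3=True; x4=False; x5=False

Case x2 = True:
Case x3 = True:
Case x5 = False:
Case x4 = False:
(x1) alone gives x1 = True.
Every clause now holds.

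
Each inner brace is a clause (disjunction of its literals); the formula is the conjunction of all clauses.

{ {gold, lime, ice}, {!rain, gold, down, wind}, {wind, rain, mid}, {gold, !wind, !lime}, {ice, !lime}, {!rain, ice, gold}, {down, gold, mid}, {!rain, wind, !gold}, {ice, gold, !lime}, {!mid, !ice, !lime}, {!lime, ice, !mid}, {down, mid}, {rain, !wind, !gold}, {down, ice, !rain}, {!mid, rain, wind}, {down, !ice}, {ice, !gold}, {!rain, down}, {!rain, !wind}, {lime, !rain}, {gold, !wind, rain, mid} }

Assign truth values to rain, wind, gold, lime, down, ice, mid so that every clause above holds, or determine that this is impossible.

Case ice = true:
The clause (down) is unit, so down = true.
Case mid = true:
The clause (!lime) is unit, so lime = false.
The clause (!rain) is unit, so rain = false.
The clause (wind) is unit, so wind = true.
The clause (!gold) is unit, so gold = false.
This assignment satisfies each clause.

rain ↦ false; wind ↦ true; gold ↦ false; lime ↦ false; down ↦ true; ice ↦ true; mid ↦ true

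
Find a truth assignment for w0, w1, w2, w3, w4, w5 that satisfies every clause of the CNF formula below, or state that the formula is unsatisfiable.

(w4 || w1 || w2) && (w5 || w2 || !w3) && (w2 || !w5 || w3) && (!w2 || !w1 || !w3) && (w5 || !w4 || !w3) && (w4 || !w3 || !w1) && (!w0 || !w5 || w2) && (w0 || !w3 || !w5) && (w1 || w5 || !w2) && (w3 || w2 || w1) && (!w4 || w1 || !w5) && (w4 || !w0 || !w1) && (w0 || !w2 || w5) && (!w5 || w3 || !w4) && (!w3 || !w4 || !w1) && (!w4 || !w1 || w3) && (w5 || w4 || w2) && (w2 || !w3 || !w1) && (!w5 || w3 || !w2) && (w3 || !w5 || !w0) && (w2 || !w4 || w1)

Case w4 = false:
Case w1 = false:
From the singleton clause (w2), w2 = true.
From the singleton clause (w5), w5 = true.
From the singleton clause (w3), w3 = true.
From the singleton clause (w0), w0 = true.
Every clause now holds.

w0 ↦ true, w1 ↦ false, w2 ↦ true, w3 ↦ true, w4 ↦ false, w5 ↦ true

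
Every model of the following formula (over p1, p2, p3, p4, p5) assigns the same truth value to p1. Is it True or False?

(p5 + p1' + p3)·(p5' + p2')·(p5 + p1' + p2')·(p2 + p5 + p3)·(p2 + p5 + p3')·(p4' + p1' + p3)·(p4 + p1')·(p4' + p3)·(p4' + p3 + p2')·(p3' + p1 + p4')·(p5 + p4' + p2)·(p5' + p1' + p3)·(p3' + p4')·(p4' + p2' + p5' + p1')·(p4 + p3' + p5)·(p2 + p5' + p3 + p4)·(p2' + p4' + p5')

Suppose p1 = 1.
(p4) alone gives p4 = 1.
(p3) alone gives p3 = 1.
But (p3') is also a unit clause — contradiction.
So every satisfying assignment has p1 = False.

False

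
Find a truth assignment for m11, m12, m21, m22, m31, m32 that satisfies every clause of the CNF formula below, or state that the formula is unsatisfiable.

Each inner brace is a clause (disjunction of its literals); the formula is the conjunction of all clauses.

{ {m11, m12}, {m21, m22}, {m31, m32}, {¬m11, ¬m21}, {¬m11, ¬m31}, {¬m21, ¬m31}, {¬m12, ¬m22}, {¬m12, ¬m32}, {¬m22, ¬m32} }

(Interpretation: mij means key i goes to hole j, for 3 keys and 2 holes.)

Try m11 = True.
The clause (¬m21) is unit, so m21 = False.
The clause (m22) is unit, so m22 = True.
The clause (¬m31) is unit, so m31 = False.
The clause (m32) is unit, so m32 = True.
But (¬m32) is also a unit clause — contradiction.
Undo m11 and try m11 = False.
The clause (m12) is unit, so m12 = True.
The clause (¬m22) is unit, so m22 = False.
The clause (m21) is unit, so m21 = True.
The clause (¬m31) is unit, so m31 = False.
The clause (m32) is unit, so m32 = True.
But (¬m32) is also a unit clause — contradiction.
Neither m11 = True nor m11 = False works.

UNSATISFIABLE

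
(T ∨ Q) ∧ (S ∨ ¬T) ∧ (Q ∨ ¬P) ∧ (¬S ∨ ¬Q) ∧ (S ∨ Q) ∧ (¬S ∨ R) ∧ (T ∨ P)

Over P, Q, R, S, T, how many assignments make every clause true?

There are 2^5 = 32 truth assignments over (P, Q, R, S, T).
Split on R. With R = True, the clauses containing R are satisfied and ¬R drops from the rest; 2 of the 2^4 = 16 assignments to the other variables satisfy what remains.
With R = False, by the same count on the reduced clause set, 1 assignment works.
Total: 2 + 1 = 3.

3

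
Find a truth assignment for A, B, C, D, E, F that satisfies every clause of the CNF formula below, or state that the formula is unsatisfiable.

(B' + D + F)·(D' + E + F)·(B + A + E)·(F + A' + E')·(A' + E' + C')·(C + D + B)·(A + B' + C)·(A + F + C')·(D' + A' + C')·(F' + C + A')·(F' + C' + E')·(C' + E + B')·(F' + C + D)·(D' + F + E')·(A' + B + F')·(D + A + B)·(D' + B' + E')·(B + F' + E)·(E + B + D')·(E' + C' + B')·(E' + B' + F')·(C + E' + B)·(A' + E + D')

Suppose B = 0.
Suppose A = 1.
(F') alone gives F = 0.
(E') alone gives E = 0.
(D') alone gives D = 0.
(C) alone gives C = 1.
All clauses are satisfied.

A=1,  B=0,  C=1,  D=0,  E=0,  F=0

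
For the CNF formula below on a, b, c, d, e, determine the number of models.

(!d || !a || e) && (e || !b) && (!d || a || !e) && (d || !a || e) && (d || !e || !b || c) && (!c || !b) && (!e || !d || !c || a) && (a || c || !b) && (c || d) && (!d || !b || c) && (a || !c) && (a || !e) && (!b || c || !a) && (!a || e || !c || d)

There are 2^5 = 32 truth assignments over (a, b, c, d, e).
Split on e. With e = true, the clauses containing e are satisfied and !e drops from the rest; 3 of the 2^4 = 16 assignments to the other variables satisfy what remains.
With e = false, by the same count on the reduced clause set, 1 assignment works.
(One model: a=F, b=F, c=F, d=T, e=F.)
Total: 3 + 1 = 4.

4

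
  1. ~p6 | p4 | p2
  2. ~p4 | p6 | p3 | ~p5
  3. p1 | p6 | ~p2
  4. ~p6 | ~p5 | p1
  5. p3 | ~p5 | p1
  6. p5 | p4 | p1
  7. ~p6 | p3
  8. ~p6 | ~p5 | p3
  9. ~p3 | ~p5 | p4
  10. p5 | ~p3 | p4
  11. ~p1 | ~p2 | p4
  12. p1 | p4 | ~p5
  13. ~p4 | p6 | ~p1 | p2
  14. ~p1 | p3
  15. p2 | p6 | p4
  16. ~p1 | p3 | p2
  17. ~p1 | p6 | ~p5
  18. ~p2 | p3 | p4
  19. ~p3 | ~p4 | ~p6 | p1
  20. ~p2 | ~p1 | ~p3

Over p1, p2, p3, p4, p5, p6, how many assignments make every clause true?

5

There are 2^6 = 64 truth assignments over (p1, p2, p3, p4, p5, p6).
Split on p1. With p1 = 1, the clauses containing p1 are satisfied and ~p1 drops from the rest; 2 of the 2^5 = 32 assignments to the other variables satisfy what remains.
With p1 = 0, by the same count on the reduced clause set, 3 assignments work.
(One model: p1=F, p2=F, p3=F, p4=T, p5=F, p6=F.)
Total: 2 + 3 = 5.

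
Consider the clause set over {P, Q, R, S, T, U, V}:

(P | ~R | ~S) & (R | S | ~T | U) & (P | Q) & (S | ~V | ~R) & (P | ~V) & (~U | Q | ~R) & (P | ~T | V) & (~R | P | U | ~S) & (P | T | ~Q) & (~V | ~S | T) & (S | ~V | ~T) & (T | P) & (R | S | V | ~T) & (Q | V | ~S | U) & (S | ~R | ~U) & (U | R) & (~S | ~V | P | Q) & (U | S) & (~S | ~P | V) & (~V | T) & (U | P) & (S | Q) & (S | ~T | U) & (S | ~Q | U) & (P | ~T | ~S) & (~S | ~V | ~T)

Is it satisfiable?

Suppose P = 1.
Suppose U = 1.
Suppose Q = 1.
Suppose S = 0.
(~R) alone gives R = 0.
Suppose V = 0.
(~T) alone gives T = 0.
This assignment satisfies each clause.
A satisfying assignment: P: 1, Q: 1, R: 0, S: 0, T: 0, U: 1, V: 0.

Yes, satisfiable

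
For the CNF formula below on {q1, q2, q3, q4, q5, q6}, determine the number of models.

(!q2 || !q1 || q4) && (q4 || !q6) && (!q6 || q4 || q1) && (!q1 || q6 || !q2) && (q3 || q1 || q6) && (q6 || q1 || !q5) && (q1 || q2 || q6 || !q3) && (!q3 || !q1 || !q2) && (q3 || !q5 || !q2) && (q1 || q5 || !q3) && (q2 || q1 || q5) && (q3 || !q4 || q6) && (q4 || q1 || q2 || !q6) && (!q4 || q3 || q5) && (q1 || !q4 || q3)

11

There are 2^6 = 64 truth assignments over (q1, q2, q3, q4, q5, q6).
Split on q6. With q6 = true, the clauses containing q6 are satisfied and !q6 drops from the rest; 5 of the 2^5 = 32 assignments to the other variables satisfy what remains.
With q6 = false, by the same count on the reduced clause set, 6 assignments work.
(One model: q1=F, q2=F, q3=T, q4=T, q5=T, q6=T.)
Total: 5 + 6 = 11.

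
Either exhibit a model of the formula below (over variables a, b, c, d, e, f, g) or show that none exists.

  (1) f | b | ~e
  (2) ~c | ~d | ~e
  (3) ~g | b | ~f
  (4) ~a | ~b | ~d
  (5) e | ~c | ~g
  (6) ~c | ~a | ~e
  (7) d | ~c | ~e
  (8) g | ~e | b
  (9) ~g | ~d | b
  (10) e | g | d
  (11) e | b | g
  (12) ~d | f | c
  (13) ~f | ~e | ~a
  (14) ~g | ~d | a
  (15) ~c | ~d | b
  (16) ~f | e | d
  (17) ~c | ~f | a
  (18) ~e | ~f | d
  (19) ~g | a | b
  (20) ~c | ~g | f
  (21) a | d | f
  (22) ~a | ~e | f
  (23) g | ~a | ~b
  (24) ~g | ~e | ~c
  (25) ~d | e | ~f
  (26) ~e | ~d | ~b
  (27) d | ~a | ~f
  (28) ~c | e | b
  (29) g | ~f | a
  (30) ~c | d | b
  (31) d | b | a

Branch on f: set f = 0.
Branch on b: set b = 0.
(~e) alone gives e = 0.
(g) alone gives g = 1.
(~c) alone gives c = 0.
(~d) alone gives d = 0.
(a) alone gives a = 1.
All clauses are satisfied.

a: 1, b: 0, c: 0, d: 0, e: 0, f: 0, g: 1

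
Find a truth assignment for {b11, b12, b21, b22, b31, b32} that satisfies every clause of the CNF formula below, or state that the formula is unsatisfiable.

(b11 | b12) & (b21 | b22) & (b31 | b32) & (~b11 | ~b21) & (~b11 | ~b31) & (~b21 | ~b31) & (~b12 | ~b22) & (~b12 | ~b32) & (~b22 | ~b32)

Case b11 = 1:
Unit clause (~b21) forces b21 = 0.
Unit clause (b22) forces b22 = 1.
Unit clause (~b31) forces b31 = 0.
Unit clause (b32) forces b32 = 1.
Now (~b32) is unsatisfied and unit — conflict.
Backtrack on b11: now try b11 = 0.
Unit clause (b12) forces b12 = 1.
Unit clause (~b22) forces b22 = 0.
Unit clause (b21) forces b21 = 1.
Unit clause (~b31) forces b31 = 0.
Unit clause (b32) forces b32 = 1.
Now (~b32) is unsatisfied and unit — conflict.
Either choice for b11 ends in contradiction.

UNSATISFIABLE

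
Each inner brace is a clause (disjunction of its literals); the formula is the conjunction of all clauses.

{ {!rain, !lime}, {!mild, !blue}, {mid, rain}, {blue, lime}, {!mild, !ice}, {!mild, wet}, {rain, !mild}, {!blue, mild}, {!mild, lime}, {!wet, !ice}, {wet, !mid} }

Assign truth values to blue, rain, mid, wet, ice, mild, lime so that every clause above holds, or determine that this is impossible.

blue ↦ false,  rain ↦ false,  mid ↦ true,  wet ↦ true,  ice ↦ false,  mild ↦ false,  lime ↦ true

Case rain = false:
The clause (mid) is unit, so mid = true.
The clause (!mild) is unit, so mild = false.
The clause (!blue) is unit, so blue = false.
The clause (lime) is unit, so lime = true.
The clause (wet) is unit, so wet = true.
The clause (!ice) is unit, so ice = false.
This assignment satisfies each clause.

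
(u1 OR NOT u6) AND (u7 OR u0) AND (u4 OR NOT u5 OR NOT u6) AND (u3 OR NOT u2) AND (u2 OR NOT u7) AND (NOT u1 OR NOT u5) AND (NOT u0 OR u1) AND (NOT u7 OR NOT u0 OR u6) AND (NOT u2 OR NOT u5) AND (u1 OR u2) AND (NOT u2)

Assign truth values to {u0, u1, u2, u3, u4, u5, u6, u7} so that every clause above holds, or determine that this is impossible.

The clause (NOT u2) is unit, so u2 = false.
The clause (NOT u7) is unit, so u7 = false.
The clause (u0) is unit, so u0 = true.
The clause (u1) is unit, so u1 = true.
The clause (NOT u5) is unit, so u5 = false.
No clause remains; u3, u4, u6 are free.

u0 ↦ true; u1 ↦ true; u2 ↦ false; u3 ↦ false; u4 ↦ true; u5 ↦ false; u6 ↦ true; u7 ↦ false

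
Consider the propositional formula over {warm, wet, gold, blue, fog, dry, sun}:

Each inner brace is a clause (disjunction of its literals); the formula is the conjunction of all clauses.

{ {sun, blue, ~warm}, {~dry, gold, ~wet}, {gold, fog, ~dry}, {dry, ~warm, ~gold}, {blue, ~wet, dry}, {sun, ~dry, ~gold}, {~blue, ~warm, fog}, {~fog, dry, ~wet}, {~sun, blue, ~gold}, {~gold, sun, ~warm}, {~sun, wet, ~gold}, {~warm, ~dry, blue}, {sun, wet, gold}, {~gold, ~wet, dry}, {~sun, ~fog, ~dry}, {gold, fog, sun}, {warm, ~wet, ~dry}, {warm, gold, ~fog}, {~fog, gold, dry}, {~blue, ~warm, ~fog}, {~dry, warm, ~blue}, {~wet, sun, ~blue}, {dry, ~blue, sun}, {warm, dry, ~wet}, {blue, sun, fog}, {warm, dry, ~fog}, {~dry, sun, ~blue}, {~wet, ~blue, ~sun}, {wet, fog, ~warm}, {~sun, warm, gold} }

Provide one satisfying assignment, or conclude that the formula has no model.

Case sun = 1:
Case blue = 1:
From the singleton clause (~wet), wet = 0.
From the singleton clause (~gold), gold = 0.
From the singleton clause (warm), warm = 1.
From the singleton clause (fog), fog = 1.
That conflicts with the unit clause (~fog).
Backtrack on blue: now try blue = 0.
From the singleton clause (~gold), gold = 0.
From the singleton clause (warm), warm = 1.
From the singleton clause (~dry), dry = 0.
From the singleton clause (~wet), wet = 0.
From the singleton clause (~fog), fog = 0.
That conflicts with the unit clause (fog).
Either choice for blue ends in contradiction.
Backtrack on sun: now try sun = 0.
Case blue = 1:
From the singleton clause (~wet), wet = 0.
From the singleton clause (gold), gold = 1.
From the singleton clause (~dry), dry = 0.
That conflicts with the unit clause (dry).
Backtrack on blue: now try blue = 0.
From the singleton clause (~warm), warm = 0.
From the singleton clause (fog), fog = 1.
From the singleton clause (gold), gold = 1.
From the singleton clause (~dry), dry = 0.
That conflicts with the unit clause (dry).
Either choice for blue ends in contradiction.
Either choice for sun ends in contradiction.

UNSATISFIABLE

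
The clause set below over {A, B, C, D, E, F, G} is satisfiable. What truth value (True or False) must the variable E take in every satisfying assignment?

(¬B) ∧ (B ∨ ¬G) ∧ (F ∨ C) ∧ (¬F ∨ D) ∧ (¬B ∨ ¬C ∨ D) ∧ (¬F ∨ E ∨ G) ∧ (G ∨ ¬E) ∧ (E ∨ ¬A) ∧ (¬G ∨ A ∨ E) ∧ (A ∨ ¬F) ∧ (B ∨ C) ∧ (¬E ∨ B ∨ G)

False

Suppose E = True.
The clause (¬B) is unit, so B = False.
The clause (¬G) is unit, so G = False.
That conflicts with the unit clause (G).
So every satisfying assignment has E = False.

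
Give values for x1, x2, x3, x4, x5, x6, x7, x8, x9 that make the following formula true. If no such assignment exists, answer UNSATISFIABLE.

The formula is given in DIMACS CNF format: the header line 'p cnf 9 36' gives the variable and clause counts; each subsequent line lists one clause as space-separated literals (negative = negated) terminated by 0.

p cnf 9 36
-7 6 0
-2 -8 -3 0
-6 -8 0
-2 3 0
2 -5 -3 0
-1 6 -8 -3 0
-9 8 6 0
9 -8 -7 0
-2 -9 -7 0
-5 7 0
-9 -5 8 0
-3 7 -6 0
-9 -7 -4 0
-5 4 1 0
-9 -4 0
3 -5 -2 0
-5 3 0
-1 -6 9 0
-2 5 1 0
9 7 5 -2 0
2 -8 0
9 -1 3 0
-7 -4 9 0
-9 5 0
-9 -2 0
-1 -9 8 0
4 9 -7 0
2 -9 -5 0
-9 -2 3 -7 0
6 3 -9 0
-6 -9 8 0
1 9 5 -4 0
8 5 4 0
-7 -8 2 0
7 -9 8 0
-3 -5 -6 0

Branch on x7: set x7 = False.
From the singleton clause (¬x5), x5 = False.
From the singleton clause (¬x9), x9 = False.
From the singleton clause (¬x2), x2 = False.
From the singleton clause (¬x8), x8 = False.
From the singleton clause (x4), x4 = True.
From the singleton clause (x1), x1 = True.
From the singleton clause (¬x6), x6 = False.
From the singleton clause (x3), x3 = True.
Every clause now holds.

x1: True, x2: False, x3: True, x4: True, x5: False, x6: False, x7: False, x8: False, x9: False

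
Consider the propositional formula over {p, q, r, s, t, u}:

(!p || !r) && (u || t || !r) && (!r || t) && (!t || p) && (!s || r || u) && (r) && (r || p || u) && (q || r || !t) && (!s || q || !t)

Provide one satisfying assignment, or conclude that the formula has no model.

UNSATISFIABLE

Unit clause (r) forces r = true.
Unit clause (!p) forces p = false.
Unit clause (t) forces t = true.
Now (!t) is unsatisfied and unit — conflict.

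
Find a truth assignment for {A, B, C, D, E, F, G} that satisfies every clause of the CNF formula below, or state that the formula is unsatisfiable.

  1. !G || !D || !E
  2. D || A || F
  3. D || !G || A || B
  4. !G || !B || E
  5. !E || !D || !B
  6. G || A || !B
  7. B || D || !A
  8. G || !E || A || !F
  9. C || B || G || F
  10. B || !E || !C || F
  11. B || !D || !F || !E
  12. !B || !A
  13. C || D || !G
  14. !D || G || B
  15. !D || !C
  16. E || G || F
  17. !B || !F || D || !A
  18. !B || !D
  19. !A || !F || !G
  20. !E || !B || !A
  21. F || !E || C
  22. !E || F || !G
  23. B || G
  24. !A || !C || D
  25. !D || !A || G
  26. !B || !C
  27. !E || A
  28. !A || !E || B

Branch on B: set B = false.
From the singleton clause (G), G = true.
Branch on D: set D = true.
From the singleton clause (!E), E = false.
From the singleton clause (!C), C = false.
Branch on A: set A = false.
All clauses hold; F can take either value.

A: false,  B: false,  C: false,  D: true,  E: false,  F: true,  G: true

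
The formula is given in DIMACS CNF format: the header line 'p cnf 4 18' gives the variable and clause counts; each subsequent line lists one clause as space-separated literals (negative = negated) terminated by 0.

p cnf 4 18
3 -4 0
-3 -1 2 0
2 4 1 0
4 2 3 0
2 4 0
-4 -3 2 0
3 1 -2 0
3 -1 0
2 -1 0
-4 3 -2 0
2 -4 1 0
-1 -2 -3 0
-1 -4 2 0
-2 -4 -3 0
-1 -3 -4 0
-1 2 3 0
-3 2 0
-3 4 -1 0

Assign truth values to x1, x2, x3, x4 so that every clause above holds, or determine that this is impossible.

x1=False; x2=True; x3=True; x4=False

Suppose x3 = True.
(x2) alone gives x2 = True.
(¬x1) alone gives x1 = False.
(¬x4) alone gives x4 = False.
Every clause now holds.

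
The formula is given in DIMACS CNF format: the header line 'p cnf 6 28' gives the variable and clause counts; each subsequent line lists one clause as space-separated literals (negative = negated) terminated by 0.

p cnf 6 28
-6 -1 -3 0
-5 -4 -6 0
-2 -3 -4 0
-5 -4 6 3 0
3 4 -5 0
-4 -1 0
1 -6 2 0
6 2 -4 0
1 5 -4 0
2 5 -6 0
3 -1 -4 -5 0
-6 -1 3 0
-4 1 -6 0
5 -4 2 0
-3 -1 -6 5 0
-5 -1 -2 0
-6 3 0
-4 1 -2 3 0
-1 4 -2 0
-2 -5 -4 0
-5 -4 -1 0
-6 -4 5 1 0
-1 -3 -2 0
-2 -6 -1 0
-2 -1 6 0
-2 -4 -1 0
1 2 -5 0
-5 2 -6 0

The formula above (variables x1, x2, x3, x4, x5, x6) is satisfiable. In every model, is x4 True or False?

Suppose x4 = True.
From the singleton clause (¬x1), x1 = False.
From the singleton clause (x5), x5 = True.
From the singleton clause (¬x6), x6 = False.
From the singleton clause (x3), x3 = True.
From the singleton clause (¬x2), x2 = False.
But (x2) is also a unit clause — contradiction.
So every satisfying assignment has x4 = False.

False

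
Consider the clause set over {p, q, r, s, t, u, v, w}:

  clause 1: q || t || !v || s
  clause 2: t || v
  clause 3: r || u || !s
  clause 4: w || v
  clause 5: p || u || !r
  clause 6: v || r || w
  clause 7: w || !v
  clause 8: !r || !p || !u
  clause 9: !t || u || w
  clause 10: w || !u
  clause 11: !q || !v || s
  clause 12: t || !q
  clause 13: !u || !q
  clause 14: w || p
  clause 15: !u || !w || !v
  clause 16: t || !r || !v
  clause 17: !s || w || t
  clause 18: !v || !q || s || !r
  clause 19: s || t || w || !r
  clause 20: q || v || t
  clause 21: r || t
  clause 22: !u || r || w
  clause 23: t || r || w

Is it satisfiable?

Try t = true.
Try w = true.
Try u = true.
(!q) alone gives q = false.
(!v) alone gives v = false.
Try r = false.
No clause remains; p, s are free.
A satisfying assignment: p=false, q=false, r=false, s=true, t=true, u=true, v=false, w=true.

Yes, satisfiable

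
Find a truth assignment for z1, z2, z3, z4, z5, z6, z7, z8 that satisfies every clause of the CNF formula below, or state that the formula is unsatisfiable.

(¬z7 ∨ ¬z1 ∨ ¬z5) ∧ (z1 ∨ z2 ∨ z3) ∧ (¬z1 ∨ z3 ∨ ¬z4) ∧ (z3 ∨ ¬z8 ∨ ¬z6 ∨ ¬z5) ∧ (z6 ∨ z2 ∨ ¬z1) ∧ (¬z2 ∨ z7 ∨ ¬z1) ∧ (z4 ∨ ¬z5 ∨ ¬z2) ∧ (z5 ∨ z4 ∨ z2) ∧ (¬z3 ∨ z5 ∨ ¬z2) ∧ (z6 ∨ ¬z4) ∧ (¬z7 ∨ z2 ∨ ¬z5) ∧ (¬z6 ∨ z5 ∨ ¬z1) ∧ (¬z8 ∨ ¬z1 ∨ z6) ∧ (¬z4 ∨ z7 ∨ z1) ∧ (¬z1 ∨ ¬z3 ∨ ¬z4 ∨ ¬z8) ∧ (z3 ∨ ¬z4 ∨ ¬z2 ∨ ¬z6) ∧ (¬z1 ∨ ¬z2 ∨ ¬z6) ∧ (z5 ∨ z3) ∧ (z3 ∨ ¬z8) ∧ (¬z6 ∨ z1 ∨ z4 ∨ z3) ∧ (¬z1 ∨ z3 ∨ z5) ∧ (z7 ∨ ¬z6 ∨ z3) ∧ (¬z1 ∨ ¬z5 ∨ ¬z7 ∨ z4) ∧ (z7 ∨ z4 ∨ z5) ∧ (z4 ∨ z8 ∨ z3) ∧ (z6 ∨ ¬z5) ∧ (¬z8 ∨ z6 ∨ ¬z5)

z1 ↦ True,  z2 ↦ False,  z3 ↦ True,  z4 ↦ True,  z5 ↦ True,  z6 ↦ True,  z7 ↦ False,  z8 ↦ False

Try z6 = True.
Try z5 = True.
Try z7 = False.
From the singleton clause (z3), z3 = True.
Try z2 = False.
Try z4 = True.
From the singleton clause (z1), z1 = True.
From the singleton clause (¬z8), z8 = False.
Every clause now holds.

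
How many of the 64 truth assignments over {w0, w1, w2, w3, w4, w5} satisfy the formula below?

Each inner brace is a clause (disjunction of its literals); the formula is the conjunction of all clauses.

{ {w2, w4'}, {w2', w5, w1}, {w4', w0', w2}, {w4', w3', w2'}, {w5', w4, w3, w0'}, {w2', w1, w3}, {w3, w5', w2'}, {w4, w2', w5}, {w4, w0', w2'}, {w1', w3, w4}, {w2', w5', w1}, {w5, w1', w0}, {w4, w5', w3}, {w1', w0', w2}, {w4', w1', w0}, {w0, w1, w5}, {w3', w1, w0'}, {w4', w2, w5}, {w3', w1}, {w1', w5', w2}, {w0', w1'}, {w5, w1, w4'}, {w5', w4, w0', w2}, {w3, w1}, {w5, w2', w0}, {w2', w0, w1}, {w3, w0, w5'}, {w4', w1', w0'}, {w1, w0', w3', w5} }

1

There are 2^6 = 64 truth assignments over (w0, w1, w2, w3, w4, w5).
Split on w0. With w0 = 1, the clauses containing w0 are satisfied and w0' drops from the rest; 0 of the 2^5 = 32 assignments to the other variables satisfy what remains.
With w0 = 0, by the same count on the reduced clause set, 1 assignment works.
(One model: w0=F, w1=T, w2=T, w3=T, w4=F, w5=T.)
Total: 0 + 1 = 1.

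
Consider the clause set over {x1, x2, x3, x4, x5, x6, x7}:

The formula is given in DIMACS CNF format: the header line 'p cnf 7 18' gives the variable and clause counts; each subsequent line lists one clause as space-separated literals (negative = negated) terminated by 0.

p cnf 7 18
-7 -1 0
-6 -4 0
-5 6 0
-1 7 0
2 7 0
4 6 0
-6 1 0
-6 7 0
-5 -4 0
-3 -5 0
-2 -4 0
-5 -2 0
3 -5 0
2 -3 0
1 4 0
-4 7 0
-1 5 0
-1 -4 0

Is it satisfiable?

Satisfiable

Try x7 = True.
The clause (¬x1) is unit, so x1 = False.
The clause (¬x6) is unit, so x6 = False.
The clause (¬x5) is unit, so x5 = False.
The clause (x4) is unit, so x4 = True.
The clause (¬x2) is unit, so x2 = False.
The clause (¬x3) is unit, so x3 = False.
Every clause now holds.
A satisfying assignment: x1: False,  x2: False,  x3: False,  x4: True,  x5: False,  x6: False,  x7: True.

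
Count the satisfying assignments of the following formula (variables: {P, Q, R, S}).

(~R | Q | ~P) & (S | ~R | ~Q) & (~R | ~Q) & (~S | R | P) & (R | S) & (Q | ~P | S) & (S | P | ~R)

There are 2^4 = 16 truth assignments over (P, Q, R, S).
Check each against the 7 clauses (columns in the order P, Q, R, S):
  F F F F  ✗ fails (R | S)
  F F F T  ✗ fails (~S | R | P)
  F F T F  ✗ fails (S | P | ~R)
  F F T T  ✓ satisfies all
  F T F F  ✗ fails (R | S)
  F T F T  ✗ fails (~S | R | P)
  F T T F  ✗ fails (S | ~R | ~Q)
  F T T T  ✗ fails (~R | ~Q)
  T F F F  ✗ fails (R | S)
  T F F T  ✓ satisfies all
  T F T F  ✗ fails (~R | Q | ~P)
  T F T T  ✗ fails (~R | Q | ~P)
  T T F F  ✗ fails (R | S)
  T T F T  ✓ satisfies all
  T T T F  ✗ fails (S | ~R | ~Q)
  T T T T  ✗ fails (~R | ~Q)
3 of the 16 rows are models.

3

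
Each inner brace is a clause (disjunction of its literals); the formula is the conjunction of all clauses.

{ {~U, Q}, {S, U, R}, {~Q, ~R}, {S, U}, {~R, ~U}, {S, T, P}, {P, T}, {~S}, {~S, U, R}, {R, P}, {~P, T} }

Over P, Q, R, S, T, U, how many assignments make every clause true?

1

There are 2^6 = 64 truth assignments over (P, Q, R, S, T, U).
Split on S. With S = 1, the clauses containing S are satisfied and ~S drops from the rest; 0 of the 2^5 = 32 assignments to the other variables satisfy what remains.
With S = 0, by the same count on the reduced clause set, 1 assignment works.
Total: 0 + 1 = 1.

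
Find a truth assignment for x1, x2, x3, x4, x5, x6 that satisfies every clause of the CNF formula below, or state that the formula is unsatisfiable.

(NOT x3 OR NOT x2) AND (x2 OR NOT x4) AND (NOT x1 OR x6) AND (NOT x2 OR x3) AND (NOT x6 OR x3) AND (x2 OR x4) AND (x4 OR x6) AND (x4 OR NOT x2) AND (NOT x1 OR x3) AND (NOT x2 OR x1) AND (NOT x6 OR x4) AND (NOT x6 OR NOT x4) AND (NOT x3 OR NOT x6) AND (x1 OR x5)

UNSATISFIABLE

Case x3 = false:
Unit clause (NOT x2) forces x2 = false.
Unit clause (NOT x4) forces x4 = false.
Now (x4) is unsatisfied and unit — conflict.
That branch fails; take x3 = true instead.
Unit clause (NOT x2) forces x2 = false.
Unit clause (NOT x4) forces x4 = false.
Now (x4) is unsatisfied and unit — conflict.
Either choice for x3 ends in contradiction.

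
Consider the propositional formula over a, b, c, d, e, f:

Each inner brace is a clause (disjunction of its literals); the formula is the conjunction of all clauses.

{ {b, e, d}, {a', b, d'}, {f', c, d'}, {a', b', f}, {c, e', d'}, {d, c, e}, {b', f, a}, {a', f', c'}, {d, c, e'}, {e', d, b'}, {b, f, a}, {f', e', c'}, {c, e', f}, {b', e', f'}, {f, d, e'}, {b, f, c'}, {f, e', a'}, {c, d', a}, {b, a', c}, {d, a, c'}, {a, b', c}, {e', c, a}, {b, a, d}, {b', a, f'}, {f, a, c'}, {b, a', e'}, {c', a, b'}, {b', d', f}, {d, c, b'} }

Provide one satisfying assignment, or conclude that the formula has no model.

Suppose b = 0.
Suppose e = 0.
(d) alone gives d = 1.
(a') alone gives a = 0.
(f) alone gives f = 1.
(c) alone gives c = 1.
This assignment satisfies each clause.

a: 0; b: 0; c: 1; d: 1; e: 0; f: 1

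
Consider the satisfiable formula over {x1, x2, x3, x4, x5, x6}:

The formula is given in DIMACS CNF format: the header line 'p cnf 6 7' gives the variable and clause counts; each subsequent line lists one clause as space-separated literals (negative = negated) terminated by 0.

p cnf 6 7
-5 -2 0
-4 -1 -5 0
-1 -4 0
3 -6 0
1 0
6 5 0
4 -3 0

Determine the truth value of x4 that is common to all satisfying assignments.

Suppose x4 = True.
From the singleton clause (¬x1), x1 = False.
Now (x1) is unsatisfied and unit — conflict.
So every satisfying assignment has x4 = False.

False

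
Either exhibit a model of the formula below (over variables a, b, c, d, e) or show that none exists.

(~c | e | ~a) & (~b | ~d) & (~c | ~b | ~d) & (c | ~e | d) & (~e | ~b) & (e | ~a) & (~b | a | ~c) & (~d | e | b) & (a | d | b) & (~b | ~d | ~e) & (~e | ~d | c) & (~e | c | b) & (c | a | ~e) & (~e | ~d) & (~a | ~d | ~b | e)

a: 1,  b: 0,  c: 1,  d: 0,  e: 1

Branch on b: set b = 0.
Branch on e: set e = 1.
The clause (c) is unit, so c = 1.
The clause (~d) is unit, so d = 0.
The clause (a) is unit, so a = 1.
This assignment satisfies each clause.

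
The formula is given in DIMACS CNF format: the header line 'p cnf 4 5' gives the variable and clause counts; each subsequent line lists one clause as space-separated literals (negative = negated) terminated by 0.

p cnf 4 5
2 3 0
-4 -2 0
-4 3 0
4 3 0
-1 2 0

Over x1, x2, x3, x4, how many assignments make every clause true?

There are 2^4 = 16 truth assignments over (x1, x2, x3, x4).
Check each against the 5 clauses (columns in the order x1, x2, x3, x4):
  F F F F  ✗ fails (x2 ∨ x3)
  F F F T  ✗ fails (x2 ∨ x3)
  F F T F  ✓ satisfies all
  F F T T  ✓ satisfies all
  F T F F  ✗ fails (x4 ∨ x3)
  F T F T  ✗ fails (¬x4 ∨ ¬x2)
  F T T F  ✓ satisfies all
  F T T T  ✗ fails (¬x4 ∨ ¬x2)
  T F F F  ✗ fails (x2 ∨ x3)
  T F F T  ✗ fails (x2 ∨ x3)
  T F T F  ✗ fails (¬x1 ∨ x2)
  T F T T  ✗ fails (¬x1 ∨ x2)
  T T F F  ✗ fails (x4 ∨ x3)
  T T F T  ✗ fails (¬x4 ∨ ¬x2)
  T T T F  ✓ satisfies all
  T T T T  ✗ fails (¬x4 ∨ ¬x2)
4 of the 16 rows are models.

4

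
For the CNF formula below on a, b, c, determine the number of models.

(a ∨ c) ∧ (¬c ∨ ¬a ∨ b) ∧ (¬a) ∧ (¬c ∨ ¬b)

There are 2^3 = 8 truth assignments over (a, b, c).
Check each against the 4 clauses (columns in the order a, b, c):
  F F F  ✗ fails (a ∨ c)
  F F T  ✓ satisfies all
  F T F  ✗ fails (a ∨ c)
  F T T  ✗ fails (¬c ∨ ¬b)
  T F F  ✗ fails (¬a)
  T F T  ✗ fails (¬c ∨ ¬a ∨ b)
  T T F  ✗ fails (¬a)
  T T T  ✗ fails (¬a)
1 of the 8 rows is a model.

1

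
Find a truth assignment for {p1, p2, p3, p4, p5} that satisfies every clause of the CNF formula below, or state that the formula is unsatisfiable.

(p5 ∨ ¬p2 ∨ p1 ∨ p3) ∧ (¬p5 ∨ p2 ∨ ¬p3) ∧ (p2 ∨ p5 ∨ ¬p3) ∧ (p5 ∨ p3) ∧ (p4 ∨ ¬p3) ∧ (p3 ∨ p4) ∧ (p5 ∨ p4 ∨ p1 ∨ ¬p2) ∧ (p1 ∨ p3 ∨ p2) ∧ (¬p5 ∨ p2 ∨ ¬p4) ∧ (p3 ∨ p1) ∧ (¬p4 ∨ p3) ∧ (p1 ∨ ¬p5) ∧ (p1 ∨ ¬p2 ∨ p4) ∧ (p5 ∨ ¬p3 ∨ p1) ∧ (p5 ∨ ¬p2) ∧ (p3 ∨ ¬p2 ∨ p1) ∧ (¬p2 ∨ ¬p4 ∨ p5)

p1=True,  p2=True,  p3=True,  p4=True,  p5=True

Suppose p5 = True.
(p1) alone gives p1 = True.
Suppose p2 = True.
Suppose p4 = True.
(p3) alone gives p3 = True.
Every clause now holds.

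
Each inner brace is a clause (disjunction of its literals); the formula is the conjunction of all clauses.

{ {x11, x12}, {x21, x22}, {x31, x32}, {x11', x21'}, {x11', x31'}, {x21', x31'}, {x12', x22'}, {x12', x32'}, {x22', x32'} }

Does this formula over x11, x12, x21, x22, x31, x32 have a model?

Unsatisfiable

Try x11 = 1.
From the singleton clause (x21'), x21 = 0.
From the singleton clause (x22), x22 = 1.
From the singleton clause (x31'), x31 = 0.
From the singleton clause (x32), x32 = 1.
That conflicts with the unit clause (x32').
Undo x11 and try x11 = 0.
From the singleton clause (x12), x12 = 1.
From the singleton clause (x22'), x22 = 0.
From the singleton clause (x21), x21 = 1.
From the singleton clause (x31'), x31 = 0.
From the singleton clause (x32), x32 = 1.
That conflicts with the unit clause (x32').
Neither x11 = 1 nor x11 = 0 works.
No assignment satisfies every clause.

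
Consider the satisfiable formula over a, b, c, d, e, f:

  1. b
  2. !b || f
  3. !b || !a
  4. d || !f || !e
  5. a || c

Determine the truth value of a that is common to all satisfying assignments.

Suppose a = true.
The clause (b) is unit, so b = true.
Now (!b) is unsatisfied and unit — conflict.
So every satisfying assignment has a = False.

False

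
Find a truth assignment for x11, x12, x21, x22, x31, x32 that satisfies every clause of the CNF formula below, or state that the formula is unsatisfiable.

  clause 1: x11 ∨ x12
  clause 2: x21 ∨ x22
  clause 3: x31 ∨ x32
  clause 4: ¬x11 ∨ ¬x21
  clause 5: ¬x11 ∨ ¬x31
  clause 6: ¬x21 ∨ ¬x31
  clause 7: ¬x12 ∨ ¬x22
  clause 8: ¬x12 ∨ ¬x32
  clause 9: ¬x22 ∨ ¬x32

UNSATISFIABLE

Branch on x11: set x11 = True.
Unit clause (¬x21) forces x21 = False.
Unit clause (x22) forces x22 = True.
Unit clause (¬x31) forces x31 = False.
Unit clause (x32) forces x32 = True.
Now (¬x32) is unsatisfied and unit — conflict.
That branch fails; take x11 = False instead.
Unit clause (x12) forces x12 = True.
Unit clause (¬x22) forces x22 = False.
Unit clause (x21) forces x21 = True.
Unit clause (¬x31) forces x31 = False.
Unit clause (x32) forces x32 = True.
Now (¬x32) is unsatisfied and unit — conflict.
Either choice for x11 ends in contradiction.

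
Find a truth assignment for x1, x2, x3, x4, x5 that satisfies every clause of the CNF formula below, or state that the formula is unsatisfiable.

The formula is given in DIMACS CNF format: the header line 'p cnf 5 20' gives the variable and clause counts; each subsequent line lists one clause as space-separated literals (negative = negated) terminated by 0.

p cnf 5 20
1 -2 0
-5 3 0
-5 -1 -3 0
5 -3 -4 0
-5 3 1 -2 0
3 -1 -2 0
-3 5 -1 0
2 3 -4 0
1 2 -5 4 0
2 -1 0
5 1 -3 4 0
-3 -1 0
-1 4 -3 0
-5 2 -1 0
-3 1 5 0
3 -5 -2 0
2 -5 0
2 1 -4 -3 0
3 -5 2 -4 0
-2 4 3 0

x1 ↦ False, x2 ↦ False, x3 ↦ False, x4 ↦ False, x5 ↦ False

Branch on x1: set x1 = False.
Unit clause (¬x2) forces x2 = False.
Unit clause (¬x5) forces x5 = False.
Unit clause (¬x3) forces x3 = False.
Unit clause (¬x4) forces x4 = False.
Every clause now holds.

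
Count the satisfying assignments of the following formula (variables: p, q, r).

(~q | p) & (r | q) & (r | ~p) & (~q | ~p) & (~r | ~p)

1

There are 2^3 = 8 truth assignments over (p, q, r).
Check each against the 5 clauses (columns in the order p, q, r):
  F F F  ✗ fails (r | q)
  F F T  ✓ satisfies all
  F T F  ✗ fails (~q | p)
  F T T  ✗ fails (~q | p)
  T F F  ✗ fails (r | q)
  T F T  ✗ fails (~r | ~p)
  T T F  ✗ fails (r | ~p)
  T T T  ✗ fails (~q | ~p)
1 of the 8 rows is a model.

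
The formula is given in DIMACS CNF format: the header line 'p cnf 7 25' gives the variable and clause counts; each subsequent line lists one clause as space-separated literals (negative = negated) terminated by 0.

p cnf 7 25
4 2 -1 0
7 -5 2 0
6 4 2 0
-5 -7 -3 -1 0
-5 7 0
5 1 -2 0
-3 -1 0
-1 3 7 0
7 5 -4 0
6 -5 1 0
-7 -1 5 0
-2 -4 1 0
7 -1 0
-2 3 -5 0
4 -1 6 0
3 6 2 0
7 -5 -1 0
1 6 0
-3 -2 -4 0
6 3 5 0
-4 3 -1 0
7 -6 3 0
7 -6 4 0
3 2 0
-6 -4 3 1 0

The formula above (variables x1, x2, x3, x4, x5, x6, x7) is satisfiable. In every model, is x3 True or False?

Suppose x3 = False.
(x2) alone gives x2 = True.
(¬x5) alone gives x5 = False.
(x1) alone gives x1 = True.
(x7) alone gives x7 = True.
That conflicts with the unit clause (¬x7).
So every satisfying assignment has x3 = True.

True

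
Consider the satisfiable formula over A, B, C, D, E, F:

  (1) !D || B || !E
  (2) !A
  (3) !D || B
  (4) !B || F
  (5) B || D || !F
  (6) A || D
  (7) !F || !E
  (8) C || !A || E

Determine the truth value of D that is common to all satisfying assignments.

Suppose D = false.
From the singleton clause (!A), A = false.
That conflicts with the unit clause (A).
So every satisfying assignment has D = True.

True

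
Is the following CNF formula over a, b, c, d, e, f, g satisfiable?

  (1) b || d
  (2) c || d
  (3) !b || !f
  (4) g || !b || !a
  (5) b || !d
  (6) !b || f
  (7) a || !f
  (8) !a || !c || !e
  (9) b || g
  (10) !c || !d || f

Suppose b = true.
(!f) alone gives f = false.
But (f) is also a unit clause — contradiction.
Backtrack on b: now try b = false.
(d) alone gives d = true.
But (!d) is also a unit clause — contradiction.
Either choice for b ends in contradiction.
No assignment satisfies every clause.

No, unsatisfiable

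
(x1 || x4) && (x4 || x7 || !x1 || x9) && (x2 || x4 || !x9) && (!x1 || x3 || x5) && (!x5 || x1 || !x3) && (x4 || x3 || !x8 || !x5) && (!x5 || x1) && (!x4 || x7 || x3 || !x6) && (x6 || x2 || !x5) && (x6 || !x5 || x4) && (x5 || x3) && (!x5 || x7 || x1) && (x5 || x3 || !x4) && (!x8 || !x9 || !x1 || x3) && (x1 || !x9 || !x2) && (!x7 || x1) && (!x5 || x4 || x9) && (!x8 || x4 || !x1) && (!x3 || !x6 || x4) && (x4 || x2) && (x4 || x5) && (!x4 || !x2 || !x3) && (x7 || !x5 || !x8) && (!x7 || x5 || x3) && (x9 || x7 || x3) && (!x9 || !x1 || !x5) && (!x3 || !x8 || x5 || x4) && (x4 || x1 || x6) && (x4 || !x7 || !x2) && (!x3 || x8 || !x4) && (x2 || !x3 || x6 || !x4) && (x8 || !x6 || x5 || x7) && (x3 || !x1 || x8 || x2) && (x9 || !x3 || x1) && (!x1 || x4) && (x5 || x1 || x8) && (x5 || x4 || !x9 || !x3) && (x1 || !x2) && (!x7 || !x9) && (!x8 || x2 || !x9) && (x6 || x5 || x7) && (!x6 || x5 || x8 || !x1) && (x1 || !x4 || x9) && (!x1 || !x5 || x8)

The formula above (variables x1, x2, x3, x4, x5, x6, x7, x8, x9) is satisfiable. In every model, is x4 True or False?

Suppose x4 = false.
From the singleton clause (x1), x1 = true.
Now (!x1) is unsatisfied and unit — conflict.
So every satisfying assignment has x4 = True.

True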